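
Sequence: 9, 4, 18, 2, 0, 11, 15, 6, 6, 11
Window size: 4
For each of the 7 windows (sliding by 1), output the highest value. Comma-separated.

18, 18, 18, 15, 15, 15, 15

[9, 4, 18, 2] → max 18
[4, 18, 2, 0] → max 18
[18, 2, 0, 11] → max 18
[2, 0, 11, 15] → max 15
[0, 11, 15, 6] → max 15
[11, 15, 6, 6] → max 15
[15, 6, 6, 11] → max 15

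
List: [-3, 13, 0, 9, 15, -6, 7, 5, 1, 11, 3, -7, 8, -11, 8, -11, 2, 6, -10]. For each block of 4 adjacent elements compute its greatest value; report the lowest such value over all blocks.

[-3, 13, 0, 9] → max 13
[13, 0, 9, 15] → max 15
[0, 9, 15, -6] → max 15
[9, 15, -6, 7] → max 15
[15, -6, 7, 5] → max 15
[-6, 7, 5, 1] → max 7
[7, 5, 1, 11] → max 11
[5, 1, 11, 3] → max 11
[1, 11, 3, -7] → max 11
[11, 3, -7, 8] → max 11
[3, -7, 8, -11] → max 8
[-7, 8, -11, 8] → max 8
[8, -11, 8, -11] → max 8
[-11, 8, -11, 2] → max 8
[8, -11, 2, 6] → max 8
[-11, 2, 6, -10] → max 6
Lowest of these is 6.

6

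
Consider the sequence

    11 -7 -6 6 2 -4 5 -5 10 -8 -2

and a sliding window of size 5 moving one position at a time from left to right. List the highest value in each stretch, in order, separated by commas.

11, 6, 6, 6, 10, 10, 10

[11, -7, -6, 6, 2] → max 11
[-7, -6, 6, 2, -4] → max 6
[-6, 6, 2, -4, 5] → max 6
[6, 2, -4, 5, -5] → max 6
[2, -4, 5, -5, 10] → max 10
[-4, 5, -5, 10, -8] → max 10
[5, -5, 10, -8, -2] → max 10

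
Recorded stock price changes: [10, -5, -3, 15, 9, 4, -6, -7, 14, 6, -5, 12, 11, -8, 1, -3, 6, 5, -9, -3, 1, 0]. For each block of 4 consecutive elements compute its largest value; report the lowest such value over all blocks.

1

(10, -5, -3, 15) → max 15
(-5, -3, 15, 9) → max 15
(-3, 15, 9, 4) → max 15
(15, 9, 4, -6) → max 15
(9, 4, -6, -7) → max 9
(4, -6, -7, 14) → max 14
(-6, -7, 14, 6) → max 14
(-7, 14, 6, -5) → max 14
(14, 6, -5, 12) → max 14
(6, -5, 12, 11) → max 12
(-5, 12, 11, -8) → max 12
(12, 11, -8, 1) → max 12
(11, -8, 1, -3) → max 11
(-8, 1, -3, 6) → max 6
(1, -3, 6, 5) → max 6
(-3, 6, 5, -9) → max 6
(6, 5, -9, -3) → max 6
(5, -9, -3, 1) → max 5
(-9, -3, 1, 0) → max 1
Lowest of these is 1.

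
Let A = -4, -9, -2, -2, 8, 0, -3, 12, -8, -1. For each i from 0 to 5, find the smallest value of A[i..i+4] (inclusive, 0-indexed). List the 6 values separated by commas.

-9, -9, -3, -3, -8, -8

-4 -9 -2 -2 8 → min -9
-9 -2 -2 8 0 → min -9
-2 -2 8 0 -3 → min -3
-2 8 0 -3 12 → min -3
8 0 -3 12 -8 → min -8
0 -3 12 -8 -1 → min -8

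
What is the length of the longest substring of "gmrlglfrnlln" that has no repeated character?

5

[g] len 1
[g, m] len 2
[g, m, r] len 3
[g, m, r, l] len 4
[m, r, l, g] len 4
[g, l] len 2
[g, l, f] len 3
[g, l, f, r] len 4
[g, l, f, r, n] len 5
[f, r, n, l] len 4
[l] len 1
[l, n] len 2
Longest all-distinct length: 5.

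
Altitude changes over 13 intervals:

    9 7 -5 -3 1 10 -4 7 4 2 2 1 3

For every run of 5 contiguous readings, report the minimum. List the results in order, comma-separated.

-5, -5, -5, -4, -4, -4, -4, 1, 1

(9, 7, -5, -3, 1) → min -5
(7, -5, -3, 1, 10) → min -5
(-5, -3, 1, 10, -4) → min -5
(-3, 1, 10, -4, 7) → min -4
(1, 10, -4, 7, 4) → min -4
(10, -4, 7, 4, 2) → min -4
(-4, 7, 4, 2, 2) → min -4
(7, 4, 2, 2, 1) → min 1
(4, 2, 2, 1, 3) → min 1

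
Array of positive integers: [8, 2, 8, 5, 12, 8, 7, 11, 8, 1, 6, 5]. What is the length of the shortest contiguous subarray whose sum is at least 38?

4

Extend right; whenever the sum reaches 38, record the length and shrink from the left:
add 8: running sum 8 < 38
add 2: running sum 10 < 38
add 8: running sum 18 < 38
add 5: running sum 23 < 38
add 12: running sum 35 < 38
add 8: shortest ending here [8, 2, 8, 5, 12, 8] sum 43, len 6
add 7: shortest ending here [8, 5, 12, 8, 7] sum 40, len 5
add 11: shortest ending here [12, 8, 7, 11] sum 38, len 4
add 8: shortest ending here [12, 8, 7, 11, 8] sum 46, len 5
add 1: shortest ending here [12, 8, 7, 11, 8, 1] sum 47, len 6
add 6: shortest ending here [8, 7, 11, 8, 1, 6] sum 41, len 6
add 5: shortest ending here [7, 11, 8, 1, 6, 5] sum 38, len 6
Shortest qualifying length: 4.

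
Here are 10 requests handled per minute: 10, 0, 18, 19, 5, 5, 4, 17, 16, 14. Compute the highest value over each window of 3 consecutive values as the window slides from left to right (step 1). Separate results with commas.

18, 19, 19, 19, 5, 17, 17, 17

10 0 18 → max 18
0 18 19 → max 19
18 19 5 → max 19
19 5 5 → max 19
5 5 4 → max 5
5 4 17 → max 17
4 17 16 → max 17
17 16 14 → max 17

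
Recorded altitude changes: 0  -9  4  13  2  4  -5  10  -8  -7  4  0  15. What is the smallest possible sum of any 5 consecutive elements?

0 -9 4 13 2 → sum 10
-9 4 13 2 4 → sum 14
4 13 2 4 -5 → sum 18
13 2 4 -5 10 → sum 24
2 4 -5 10 -8 → sum 3
4 -5 10 -8 -7 → sum -6
-5 10 -8 -7 4 → sum -6
10 -8 -7 4 0 → sum -1
-8 -7 4 0 15 → sum 4
Smallest of these is -6.

-6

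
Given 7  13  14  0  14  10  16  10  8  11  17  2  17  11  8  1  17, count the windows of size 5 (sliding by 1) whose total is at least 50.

(7, 13, 14, 0, 14) → sum 48
(13, 14, 0, 14, 10) → sum 51  ≥ 50 ✓
(14, 0, 14, 10, 16) → sum 54  ≥ 50 ✓
(0, 14, 10, 16, 10) → sum 50  ≥ 50 ✓
(14, 10, 16, 10, 8) → sum 58  ≥ 50 ✓
(10, 16, 10, 8, 11) → sum 55  ≥ 50 ✓
(16, 10, 8, 11, 17) → sum 62  ≥ 50 ✓
(10, 8, 11, 17, 2) → sum 48
(8, 11, 17, 2, 17) → sum 55  ≥ 50 ✓
(11, 17, 2, 17, 11) → sum 58  ≥ 50 ✓
(17, 2, 17, 11, 8) → sum 55  ≥ 50 ✓
(2, 17, 11, 8, 1) → sum 39
(17, 11, 8, 1, 17) → sum 54  ≥ 50 ✓
10 windows satisfy the condition.

10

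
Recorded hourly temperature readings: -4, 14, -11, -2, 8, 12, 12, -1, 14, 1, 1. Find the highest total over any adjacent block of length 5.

45

Window sums for each of the 7 positions:
[-4, 14, -11, -2, 8] → sum 5
[14, -11, -2, 8, 12] → sum 21
[-11, -2, 8, 12, 12] → sum 19
[-2, 8, 12, 12, -1] → sum 29
[8, 12, 12, -1, 14] → sum 45
[12, 12, -1, 14, 1] → sum 38
[12, -1, 14, 1, 1] → sum 27
Highest of these is 45.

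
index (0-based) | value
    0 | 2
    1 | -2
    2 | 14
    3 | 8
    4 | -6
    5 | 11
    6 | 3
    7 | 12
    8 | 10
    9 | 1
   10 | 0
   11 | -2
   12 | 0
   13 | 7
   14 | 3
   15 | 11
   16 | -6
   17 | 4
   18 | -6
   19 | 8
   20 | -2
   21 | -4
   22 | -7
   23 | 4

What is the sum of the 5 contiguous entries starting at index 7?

Elements at indices 7..11: 12, 10, 1, 0, -2
sum(12, 10, 1, 0, -2) = 21

21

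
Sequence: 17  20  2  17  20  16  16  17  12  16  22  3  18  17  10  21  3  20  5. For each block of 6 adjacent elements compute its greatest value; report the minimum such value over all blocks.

20

17 20 2 17 20 16 → max 20
20 2 17 20 16 16 → max 20
2 17 20 16 16 17 → max 20
17 20 16 16 17 12 → max 20
20 16 16 17 12 16 → max 20
16 16 17 12 16 22 → max 22
16 17 12 16 22 3 → max 22
17 12 16 22 3 18 → max 22
12 16 22 3 18 17 → max 22
16 22 3 18 17 10 → max 22
22 3 18 17 10 21 → max 22
3 18 17 10 21 3 → max 21
18 17 10 21 3 20 → max 21
17 10 21 3 20 5 → max 21
Minimum of these is 20.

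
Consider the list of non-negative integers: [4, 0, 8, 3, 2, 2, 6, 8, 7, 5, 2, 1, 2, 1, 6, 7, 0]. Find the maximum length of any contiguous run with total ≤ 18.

6

add 4: [4] sum 4, len 1
add 0: [4, 0] sum 4, len 2
add 8: [4, 0, 8] sum 12, len 3
add 3: [4, 0, 8, 3] sum 15, len 4
add 2: [4, 0, 8, 3, 2] sum 17, len 5
add 2: [0, 8, 3, 2, 2] sum 15, len 5
add 6: [3, 2, 2, 6] sum 13, len 4
add 8: [2, 2, 6, 8] sum 18, len 4
add 7: [8, 7] sum 15, len 2
add 5: [7, 5] sum 12, len 2
add 2: [7, 5, 2] sum 14, len 3
add 1: [7, 5, 2, 1] sum 15, len 4
add 2: [7, 5, 2, 1, 2] sum 17, len 5
add 1: [7, 5, 2, 1, 2, 1] sum 18, len 6
add 6: [5, 2, 1, 2, 1, 6] sum 17, len 6
add 7: [1, 2, 1, 6, 7] sum 17, len 5
add 0: [1, 2, 1, 6, 7, 0] sum 17, len 6
Longest length seen: 6.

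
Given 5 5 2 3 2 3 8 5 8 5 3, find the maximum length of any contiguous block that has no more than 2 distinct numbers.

4

add 5: window [5] (1 distinct), len 1
add 5: window [5, 5] (1 distinct), len 2
add 2: window [5, 5, 2] (2 distinct), len 3
add 3: window [2, 3] (2 distinct), len 2
add 2: window [2, 3, 2] (2 distinct), len 3
add 3: window [2, 3, 2, 3] (2 distinct), len 4
add 8: window [3, 8] (2 distinct), len 2
add 5: window [8, 5] (2 distinct), len 2
add 8: window [8, 5, 8] (2 distinct), len 3
add 5: window [8, 5, 8, 5] (2 distinct), len 4
add 3: window [5, 3] (2 distinct), len 2
Longest length with ≤2 distinct: 4.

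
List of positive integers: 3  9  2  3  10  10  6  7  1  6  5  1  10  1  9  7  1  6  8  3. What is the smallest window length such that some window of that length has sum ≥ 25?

Extend right; whenever the sum reaches 25, record the length and shrink from the left:
add 3: running sum 3 < 25
add 9: running sum 12 < 25
add 2: running sum 14 < 25
add 3: running sum 17 < 25
end 4: [3, 9, 2, 3, 10] sum 27, len 5
end 5: [2, 3, 10, 10] sum 25, len 4
end 6: [10, 10, 6] sum 26, len 3
end 7: [10, 10, 6, 7] sum 33, len 4
end 8: [10, 10, 6, 7, 1] sum 34, len 5
end 9: [10, 6, 7, 1, 6] sum 30, len 5
end 10: [6, 7, 1, 6, 5] sum 25, len 5
end 11: [6, 7, 1, 6, 5, 1] sum 26, len 6
end 12: [7, 1, 6, 5, 1, 10] sum 30, len 6
end 13: [7, 1, 6, 5, 1, 10, 1] sum 31, len 7
end 14: [5, 1, 10, 1, 9] sum 26, len 5
end 15: [10, 1, 9, 7] sum 27, len 4
end 16: [10, 1, 9, 7, 1] sum 28, len 5
end 17: [10, 1, 9, 7, 1, 6] sum 34, len 6
end 18: [9, 7, 1, 6, 8] sum 31, len 5
end 19: [7, 1, 6, 8, 3] sum 25, len 5
Shortest qualifying length: 3.

3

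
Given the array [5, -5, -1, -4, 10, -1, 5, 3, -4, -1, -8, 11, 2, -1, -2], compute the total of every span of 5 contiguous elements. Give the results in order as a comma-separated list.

5, -1, 9, 13, 13, 2, -5, 1, 0, 3, 2

5 -5 -1 -4 10 → sum 5
-5 -1 -4 10 -1 → sum -1
-1 -4 10 -1 5 → sum 9
-4 10 -1 5 3 → sum 13
10 -1 5 3 -4 → sum 13
-1 5 3 -4 -1 → sum 2
5 3 -4 -1 -8 → sum -5
3 -4 -1 -8 11 → sum 1
-4 -1 -8 11 2 → sum 0
-1 -8 11 2 -1 → sum 3
-8 11 2 -1 -2 → sum 2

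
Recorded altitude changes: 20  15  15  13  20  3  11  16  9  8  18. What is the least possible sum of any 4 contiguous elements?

[20, 15, 15, 13] → sum 63
[15, 15, 13, 20] → sum 63
[15, 13, 20, 3] → sum 51
[13, 20, 3, 11] → sum 47
[20, 3, 11, 16] → sum 50
[3, 11, 16, 9] → sum 39
[11, 16, 9, 8] → sum 44
[16, 9, 8, 18] → sum 51
Least of these is 39.

39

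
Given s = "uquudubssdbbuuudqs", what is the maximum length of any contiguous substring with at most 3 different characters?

7

Extend right; when distinct count exceeds 3, shrink from the left:
[u] 1 distinct, len 1
[u, q] 2 distinct, len 2
[u, q, u] 2 distinct, len 3
[u, q, u, u] 2 distinct, len 4
[u, q, u, u, d] 3 distinct, len 5
[u, q, u, u, d, u] 3 distinct, len 6
[u, u, d, u, b] 3 distinct, len 5
[u, b, s] 3 distinct, len 3
[u, b, s, s] 3 distinct, len 4
[b, s, s, d] 3 distinct, len 4
[b, s, s, d, b] 3 distinct, len 5
[b, s, s, d, b, b] 3 distinct, len 6
[d, b, b, u] 3 distinct, len 4
[d, b, b, u, u] 3 distinct, len 5
[d, b, b, u, u, u] 3 distinct, len 6
[d, b, b, u, u, u, d] 3 distinct, len 7
[u, u, u, d, q] 3 distinct, len 5
[d, q, s] 3 distinct, len 3
Longest length with ≤3 distinct: 7.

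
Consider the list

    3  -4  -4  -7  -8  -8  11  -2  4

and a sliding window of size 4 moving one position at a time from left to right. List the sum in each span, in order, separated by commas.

[3, -4, -4, -7] → sum -12
[-4, -4, -7, -8] → sum -23
[-4, -7, -8, -8] → sum -27
[-7, -8, -8, 11] → sum -12
[-8, -8, 11, -2] → sum -7
[-8, 11, -2, 4] → sum 5

-12, -23, -27, -12, -7, 5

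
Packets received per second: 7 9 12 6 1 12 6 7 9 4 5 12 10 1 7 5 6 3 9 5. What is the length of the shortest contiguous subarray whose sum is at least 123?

18

add 7: running sum 7 < 123
add 9: running sum 16 < 123
add 12: running sum 28 < 123
add 6: running sum 34 < 123
add 1: running sum 35 < 123
add 12: running sum 47 < 123
add 6: running sum 53 < 123
add 7: running sum 60 < 123
add 9: running sum 69 < 123
add 4: running sum 73 < 123
add 5: running sum 78 < 123
add 12: running sum 90 < 123
add 10: running sum 100 < 123
add 1: running sum 101 < 123
add 7: running sum 108 < 123
add 5: running sum 113 < 123
add 6: running sum 119 < 123
add 3: running sum 122 < 123
add 9: shortest ending here [9, 12, 6, 1, 12, 6, 7, 9, 4, 5, 12, 10, 1, 7, 5, 6, 3, 9] sum 124, len 18
add 5: shortest ending here [9, 12, 6, 1, 12, 6, 7, 9, 4, 5, 12, 10, 1, 7, 5, 6, 3, 9, 5] sum 129, len 19
Shortest qualifying length: 18.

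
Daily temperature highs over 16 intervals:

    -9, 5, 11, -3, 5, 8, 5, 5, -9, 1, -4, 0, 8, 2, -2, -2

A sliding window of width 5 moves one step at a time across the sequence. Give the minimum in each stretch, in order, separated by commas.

Sliding a size-5 window across the 16 values:
-9 5 11 -3 5 → min -9
5 11 -3 5 8 → min -3
11 -3 5 8 5 → min -3
-3 5 8 5 5 → min -3
5 8 5 5 -9 → min -9
8 5 5 -9 1 → min -9
5 5 -9 1 -4 → min -9
5 -9 1 -4 0 → min -9
-9 1 -4 0 8 → min -9
1 -4 0 8 2 → min -4
-4 0 8 2 -2 → min -4
0 8 2 -2 -2 → min -2

-9, -3, -3, -3, -9, -9, -9, -9, -9, -4, -4, -2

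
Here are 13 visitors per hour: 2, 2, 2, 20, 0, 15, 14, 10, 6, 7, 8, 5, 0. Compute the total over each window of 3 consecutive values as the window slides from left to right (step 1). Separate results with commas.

Sliding a size-3 window across the 13 values:
(2, 2, 2) → sum 6
(2, 2, 20) → sum 24
(2, 20, 0) → sum 22
(20, 0, 15) → sum 35
(0, 15, 14) → sum 29
(15, 14, 10) → sum 39
(14, 10, 6) → sum 30
(10, 6, 7) → sum 23
(6, 7, 8) → sum 21
(7, 8, 5) → sum 20
(8, 5, 0) → sum 13

6, 24, 22, 35, 29, 39, 30, 23, 21, 20, 13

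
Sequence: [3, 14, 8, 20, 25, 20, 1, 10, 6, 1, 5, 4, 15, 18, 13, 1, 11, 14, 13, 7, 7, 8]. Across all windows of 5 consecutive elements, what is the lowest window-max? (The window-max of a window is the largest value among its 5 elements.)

10

Window maxs for each of the 18 positions:
[3, 14, 8, 20, 25] → max 25
[14, 8, 20, 25, 20] → max 25
[8, 20, 25, 20, 1] → max 25
[20, 25, 20, 1, 10] → max 25
[25, 20, 1, 10, 6] → max 25
[20, 1, 10, 6, 1] → max 20
[1, 10, 6, 1, 5] → max 10
[10, 6, 1, 5, 4] → max 10
[6, 1, 5, 4, 15] → max 15
[1, 5, 4, 15, 18] → max 18
[5, 4, 15, 18, 13] → max 18
[4, 15, 18, 13, 1] → max 18
[15, 18, 13, 1, 11] → max 18
[18, 13, 1, 11, 14] → max 18
[13, 1, 11, 14, 13] → max 14
[1, 11, 14, 13, 7] → max 14
[11, 14, 13, 7, 7] → max 14
[14, 13, 7, 7, 8] → max 14
Lowest of these is 10.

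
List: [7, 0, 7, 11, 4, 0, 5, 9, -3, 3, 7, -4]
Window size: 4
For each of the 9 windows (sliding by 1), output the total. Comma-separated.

25, 22, 22, 20, 18, 11, 14, 16, 3

[7, 0, 7, 11] → sum 25
[0, 7, 11, 4] → sum 22
[7, 11, 4, 0] → sum 22
[11, 4, 0, 5] → sum 20
[4, 0, 5, 9] → sum 18
[0, 5, 9, -3] → sum 11
[5, 9, -3, 3] → sum 14
[9, -3, 3, 7] → sum 16
[-3, 3, 7, -4] → sum 3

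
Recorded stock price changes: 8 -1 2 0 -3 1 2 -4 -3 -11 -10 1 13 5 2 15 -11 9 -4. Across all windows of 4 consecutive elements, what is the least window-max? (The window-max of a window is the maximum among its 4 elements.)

-3

8 -1 2 0 → max 8
-1 2 0 -3 → max 2
2 0 -3 1 → max 2
0 -3 1 2 → max 2
-3 1 2 -4 → max 2
1 2 -4 -3 → max 2
2 -4 -3 -11 → max 2
-4 -3 -11 -10 → max -3
-3 -11 -10 1 → max 1
-11 -10 1 13 → max 13
-10 1 13 5 → max 13
1 13 5 2 → max 13
13 5 2 15 → max 15
5 2 15 -11 → max 15
2 15 -11 9 → max 15
15 -11 9 -4 → max 15
Least of these is -3.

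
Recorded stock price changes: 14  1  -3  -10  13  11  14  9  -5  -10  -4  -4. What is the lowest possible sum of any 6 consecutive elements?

(14, 1, -3, -10, 13, 11) → sum 26
(1, -3, -10, 13, 11, 14) → sum 26
(-3, -10, 13, 11, 14, 9) → sum 34
(-10, 13, 11, 14, 9, -5) → sum 32
(13, 11, 14, 9, -5, -10) → sum 32
(11, 14, 9, -5, -10, -4) → sum 15
(14, 9, -5, -10, -4, -4) → sum 0
Lowest of these is 0.

0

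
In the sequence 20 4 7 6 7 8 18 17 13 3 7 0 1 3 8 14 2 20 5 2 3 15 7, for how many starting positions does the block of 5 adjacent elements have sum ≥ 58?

3

(20, 4, 7, 6, 7) → sum 44
(4, 7, 6, 7, 8) → sum 32
(7, 6, 7, 8, 18) → sum 46
(6, 7, 8, 18, 17) → sum 56
(7, 8, 18, 17, 13) → sum 63  ≥ 58 ✓
(8, 18, 17, 13, 3) → sum 59  ≥ 58 ✓
(18, 17, 13, 3, 7) → sum 58  ≥ 58 ✓
(17, 13, 3, 7, 0) → sum 40
(13, 3, 7, 0, 1) → sum 24
(3, 7, 0, 1, 3) → sum 14
(7, 0, 1, 3, 8) → sum 19
(0, 1, 3, 8, 14) → sum 26
(1, 3, 8, 14, 2) → sum 28
(3, 8, 14, 2, 20) → sum 47
(8, 14, 2, 20, 5) → sum 49
(14, 2, 20, 5, 2) → sum 43
(2, 20, 5, 2, 3) → sum 32
(20, 5, 2, 3, 15) → sum 45
(5, 2, 3, 15, 7) → sum 32
3 windows satisfy the condition.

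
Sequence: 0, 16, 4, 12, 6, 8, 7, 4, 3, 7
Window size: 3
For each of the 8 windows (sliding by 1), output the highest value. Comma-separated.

16, 16, 12, 12, 8, 8, 7, 7

0 16 4 → max 16
16 4 12 → max 16
4 12 6 → max 12
12 6 8 → max 12
6 8 7 → max 8
8 7 4 → max 8
7 4 3 → max 7
4 3 7 → max 7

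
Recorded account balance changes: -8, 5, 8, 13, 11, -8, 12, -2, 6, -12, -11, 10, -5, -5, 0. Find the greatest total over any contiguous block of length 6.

Window sums for each of the 10 positions:
[-8, 5, 8, 13, 11, -8] → sum 21
[5, 8, 13, 11, -8, 12] → sum 41
[8, 13, 11, -8, 12, -2] → sum 34
[13, 11, -8, 12, -2, 6] → sum 32
[11, -8, 12, -2, 6, -12] → sum 7
[-8, 12, -2, 6, -12, -11] → sum -15
[12, -2, 6, -12, -11, 10] → sum 3
[-2, 6, -12, -11, 10, -5] → sum -14
[6, -12, -11, 10, -5, -5] → sum -17
[-12, -11, 10, -5, -5, 0] → sum -23
Greatest of these is 41.

41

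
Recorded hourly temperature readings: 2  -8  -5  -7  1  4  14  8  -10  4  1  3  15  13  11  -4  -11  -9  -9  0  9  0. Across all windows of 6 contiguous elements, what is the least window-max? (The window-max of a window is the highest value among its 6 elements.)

4

2 -8 -5 -7 1 4 → max 4
-8 -5 -7 1 4 14 → max 14
-5 -7 1 4 14 8 → max 14
-7 1 4 14 8 -10 → max 14
1 4 14 8 -10 4 → max 14
4 14 8 -10 4 1 → max 14
14 8 -10 4 1 3 → max 14
8 -10 4 1 3 15 → max 15
-10 4 1 3 15 13 → max 15
4 1 3 15 13 11 → max 15
1 3 15 13 11 -4 → max 15
3 15 13 11 -4 -11 → max 15
15 13 11 -4 -11 -9 → max 15
13 11 -4 -11 -9 -9 → max 13
11 -4 -11 -9 -9 0 → max 11
-4 -11 -9 -9 0 9 → max 9
-11 -9 -9 0 9 0 → max 9
Least of these is 4.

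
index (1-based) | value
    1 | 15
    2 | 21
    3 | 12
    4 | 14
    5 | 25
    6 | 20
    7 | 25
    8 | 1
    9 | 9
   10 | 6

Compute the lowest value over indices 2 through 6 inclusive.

12

Elements at indices 2..6: 21, 12, 14, 25, 20
min(21, 12, 14, 25, 20) = 12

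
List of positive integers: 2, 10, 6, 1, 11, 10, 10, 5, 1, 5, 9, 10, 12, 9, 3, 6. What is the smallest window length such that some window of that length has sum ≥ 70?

9

add 2: running sum 2 < 70
add 10: running sum 12 < 70
add 6: running sum 18 < 70
add 1: running sum 19 < 70
add 11: running sum 30 < 70
add 10: running sum 40 < 70
add 10: running sum 50 < 70
add 5: running sum 55 < 70
add 1: running sum 56 < 70
add 5: running sum 61 < 70
add 9: shortest ending here [2, 10, 6, 1, 11, 10, 10, 5, 1, 5, 9] sum 70, len 11
add 10: shortest ending here [10, 6, 1, 11, 10, 10, 5, 1, 5, 9, 10] sum 78, len 11
add 12: shortest ending here [11, 10, 10, 5, 1, 5, 9, 10, 12] sum 73, len 9
add 9: shortest ending here [10, 10, 5, 1, 5, 9, 10, 12, 9] sum 71, len 9
add 3: shortest ending here [10, 10, 5, 1, 5, 9, 10, 12, 9, 3] sum 74, len 10
add 6: shortest ending here [10, 5, 1, 5, 9, 10, 12, 9, 3, 6] sum 70, len 10
Shortest qualifying length: 9.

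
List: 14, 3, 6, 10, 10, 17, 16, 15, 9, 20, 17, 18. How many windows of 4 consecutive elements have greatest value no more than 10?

1

(14, 3, 6, 10) → max 14
(3, 6, 10, 10) → max 10  ≤ 10 ✓
(6, 10, 10, 17) → max 17
(10, 10, 17, 16) → max 17
(10, 17, 16, 15) → max 17
(17, 16, 15, 9) → max 17
(16, 15, 9, 20) → max 20
(15, 9, 20, 17) → max 20
(9, 20, 17, 18) → max 20
1 window satisfy the condition.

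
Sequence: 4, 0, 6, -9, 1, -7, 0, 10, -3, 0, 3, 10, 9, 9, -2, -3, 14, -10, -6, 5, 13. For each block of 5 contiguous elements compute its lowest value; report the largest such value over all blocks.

[4, 0, 6, -9, 1] → min -9
[0, 6, -9, 1, -7] → min -9
[6, -9, 1, -7, 0] → min -9
[-9, 1, -7, 0, 10] → min -9
[1, -7, 0, 10, -3] → min -7
[-7, 0, 10, -3, 0] → min -7
[0, 10, -3, 0, 3] → min -3
[10, -3, 0, 3, 10] → min -3
[-3, 0, 3, 10, 9] → min -3
[0, 3, 10, 9, 9] → min 0
[3, 10, 9, 9, -2] → min -2
[10, 9, 9, -2, -3] → min -3
[9, 9, -2, -3, 14] → min -3
[9, -2, -3, 14, -10] → min -10
[-2, -3, 14, -10, -6] → min -10
[-3, 14, -10, -6, 5] → min -10
[14, -10, -6, 5, 13] → min -10
Largest of these is 0.

0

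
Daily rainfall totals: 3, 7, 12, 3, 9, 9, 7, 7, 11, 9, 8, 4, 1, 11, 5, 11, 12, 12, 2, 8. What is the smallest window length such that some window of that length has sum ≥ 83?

10

add 3: running sum 3 < 83
add 7: running sum 10 < 83
add 12: running sum 22 < 83
add 3: running sum 25 < 83
add 9: running sum 34 < 83
add 9: running sum 43 < 83
add 7: running sum 50 < 83
add 7: running sum 57 < 83
add 11: running sum 68 < 83
add 9: running sum 77 < 83
end 10: [3, 7, 12, 3, 9, 9, 7, 7, 11, 9, 8] sum 85, len 11
end 11: [7, 12, 3, 9, 9, 7, 7, 11, 9, 8, 4] sum 86, len 11
end 12: [7, 12, 3, 9, 9, 7, 7, 11, 9, 8, 4, 1] sum 87, len 12
end 13: [12, 3, 9, 9, 7, 7, 11, 9, 8, 4, 1, 11] sum 91, len 12
end 14: [3, 9, 9, 7, 7, 11, 9, 8, 4, 1, 11, 5] sum 84, len 12
end 15: [9, 7, 7, 11, 9, 8, 4, 1, 11, 5, 11] sum 83, len 11
end 16: [7, 7, 11, 9, 8, 4, 1, 11, 5, 11, 12] sum 86, len 11
end 17: [11, 9, 8, 4, 1, 11, 5, 11, 12, 12] sum 84, len 10
end 18: [11, 9, 8, 4, 1, 11, 5, 11, 12, 12, 2] sum 86, len 11
end 19: [9, 8, 4, 1, 11, 5, 11, 12, 12, 2, 8] sum 83, len 11
Shortest qualifying length: 10.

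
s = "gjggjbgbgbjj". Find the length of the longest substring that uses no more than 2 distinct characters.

5

[g] 1 distinct, len 1
[g, j] 2 distinct, len 2
[g, j, g] 2 distinct, len 3
[g, j, g, g] 2 distinct, len 4
[g, j, g, g, j] 2 distinct, len 5
[j, b] 2 distinct, len 2
[b, g] 2 distinct, len 2
[b, g, b] 2 distinct, len 3
[b, g, b, g] 2 distinct, len 4
[b, g, b, g, b] 2 distinct, len 5
[b, j] 2 distinct, len 2
[b, j, j] 2 distinct, len 3
Longest length with ≤2 distinct: 5.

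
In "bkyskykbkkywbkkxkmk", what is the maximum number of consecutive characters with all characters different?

4

[b] len 1
[b, k] len 2
[b, k, y] len 3
[b, k, y, s] len 4
[y, s, k] len 3
[s, k, y] len 3
[y, k] len 2
[y, k, b] len 3
[b, k] len 2
[k] len 1
[k, y] len 2
[k, y, w] len 3
[k, y, w, b] len 4
[y, w, b, k] len 4
[k] len 1
[k, x] len 2
[x, k] len 2
[x, k, m] len 3
[m, k] len 2
Longest all-distinct length: 4.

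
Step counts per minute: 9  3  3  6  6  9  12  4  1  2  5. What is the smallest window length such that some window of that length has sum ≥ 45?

7

add 9: running sum 9 < 45
add 3: running sum 12 < 45
add 3: running sum 15 < 45
add 6: running sum 21 < 45
add 6: running sum 27 < 45
add 9: running sum 36 < 45
end 6: [9, 3, 3, 6, 6, 9, 12] sum 48, len 7
end 7: [9, 3, 3, 6, 6, 9, 12, 4] sum 52, len 8
end 8: [9, 3, 3, 6, 6, 9, 12, 4, 1] sum 53, len 9
end 9: [3, 3, 6, 6, 9, 12, 4, 1, 2] sum 46, len 9
end 10: [6, 6, 9, 12, 4, 1, 2, 5] sum 45, len 8
Shortest qualifying length: 7.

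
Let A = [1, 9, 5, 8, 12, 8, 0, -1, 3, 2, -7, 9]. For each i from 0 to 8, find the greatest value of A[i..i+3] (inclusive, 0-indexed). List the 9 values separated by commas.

(1, 9, 5, 8) → max 9
(9, 5, 8, 12) → max 12
(5, 8, 12, 8) → max 12
(8, 12, 8, 0) → max 12
(12, 8, 0, -1) → max 12
(8, 0, -1, 3) → max 8
(0, -1, 3, 2) → max 3
(-1, 3, 2, -7) → max 3
(3, 2, -7, 9) → max 9

9, 12, 12, 12, 12, 8, 3, 3, 9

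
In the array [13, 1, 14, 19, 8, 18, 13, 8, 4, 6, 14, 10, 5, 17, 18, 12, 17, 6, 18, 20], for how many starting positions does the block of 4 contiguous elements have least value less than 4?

13 1 14 19 → min 1  < 4 ✓
1 14 19 8 → min 1  < 4 ✓
14 19 8 18 → min 8
19 8 18 13 → min 8
8 18 13 8 → min 8
18 13 8 4 → min 4
13 8 4 6 → min 4
8 4 6 14 → min 4
4 6 14 10 → min 4
6 14 10 5 → min 5
14 10 5 17 → min 5
10 5 17 18 → min 5
5 17 18 12 → min 5
17 18 12 17 → min 12
18 12 17 6 → min 6
12 17 6 18 → min 6
17 6 18 20 → min 6
2 windows satisfy the condition.

2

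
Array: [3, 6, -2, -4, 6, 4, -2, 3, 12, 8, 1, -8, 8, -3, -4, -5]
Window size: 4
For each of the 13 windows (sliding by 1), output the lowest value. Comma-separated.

-4, -4, -4, -4, -2, -2, -2, 1, -8, -8, -8, -8, -5

(3, 6, -2, -4) → min -4
(6, -2, -4, 6) → min -4
(-2, -4, 6, 4) → min -4
(-4, 6, 4, -2) → min -4
(6, 4, -2, 3) → min -2
(4, -2, 3, 12) → min -2
(-2, 3, 12, 8) → min -2
(3, 12, 8, 1) → min 1
(12, 8, 1, -8) → min -8
(8, 1, -8, 8) → min -8
(1, -8, 8, -3) → min -8
(-8, 8, -3, -4) → min -8
(8, -3, -4, -5) → min -5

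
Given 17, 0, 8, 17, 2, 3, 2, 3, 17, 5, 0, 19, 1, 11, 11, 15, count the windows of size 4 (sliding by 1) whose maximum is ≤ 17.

(17, 0, 8, 17) → max 17  ≤ 17 ✓
(0, 8, 17, 2) → max 17  ≤ 17 ✓
(8, 17, 2, 3) → max 17  ≤ 17 ✓
(17, 2, 3, 2) → max 17  ≤ 17 ✓
(2, 3, 2, 3) → max 3  ≤ 17 ✓
(3, 2, 3, 17) → max 17  ≤ 17 ✓
(2, 3, 17, 5) → max 17  ≤ 17 ✓
(3, 17, 5, 0) → max 17  ≤ 17 ✓
(17, 5, 0, 19) → max 19
(5, 0, 19, 1) → max 19
(0, 19, 1, 11) → max 19
(19, 1, 11, 11) → max 19
(1, 11, 11, 15) → max 15  ≤ 17 ✓
9 windows satisfy the condition.

9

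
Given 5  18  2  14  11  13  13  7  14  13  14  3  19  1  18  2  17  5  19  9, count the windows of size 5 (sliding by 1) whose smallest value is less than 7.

12

(5, 18, 2, 14, 11) → min 2  < 7 ✓
(18, 2, 14, 11, 13) → min 2  < 7 ✓
(2, 14, 11, 13, 13) → min 2  < 7 ✓
(14, 11, 13, 13, 7) → min 7
(11, 13, 13, 7, 14) → min 7
(13, 13, 7, 14, 13) → min 7
(13, 7, 14, 13, 14) → min 7
(7, 14, 13, 14, 3) → min 3  < 7 ✓
(14, 13, 14, 3, 19) → min 3  < 7 ✓
(13, 14, 3, 19, 1) → min 1  < 7 ✓
(14, 3, 19, 1, 18) → min 1  < 7 ✓
(3, 19, 1, 18, 2) → min 1  < 7 ✓
(19, 1, 18, 2, 17) → min 1  < 7 ✓
(1, 18, 2, 17, 5) → min 1  < 7 ✓
(18, 2, 17, 5, 19) → min 2  < 7 ✓
(2, 17, 5, 19, 9) → min 2  < 7 ✓
12 windows satisfy the condition.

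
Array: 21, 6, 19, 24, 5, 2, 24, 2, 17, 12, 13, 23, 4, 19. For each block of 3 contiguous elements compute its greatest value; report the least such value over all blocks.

Window maxs for each of the 12 positions:
(21, 6, 19) → max 21
(6, 19, 24) → max 24
(19, 24, 5) → max 24
(24, 5, 2) → max 24
(5, 2, 24) → max 24
(2, 24, 2) → max 24
(24, 2, 17) → max 24
(2, 17, 12) → max 17
(17, 12, 13) → max 17
(12, 13, 23) → max 23
(13, 23, 4) → max 23
(23, 4, 19) → max 23
Least of these is 17.

17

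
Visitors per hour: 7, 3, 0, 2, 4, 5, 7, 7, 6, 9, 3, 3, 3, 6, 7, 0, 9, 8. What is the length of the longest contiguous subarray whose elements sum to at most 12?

[7] sum 7 len 1
[7, 3] sum 10 len 2
[7, 3, 0] sum 10 len 3
[7, 3, 0, 2] sum 12 len 4
[3, 0, 2, 4] sum 9 len 4
[0, 2, 4, 5] sum 11 len 4
[5, 7] sum 12 len 2
[7] sum 7 len 1
[6] sum 6 len 1
[9] sum 9 len 1
[9, 3] sum 12 len 2
[3, 3] sum 6 len 2
[3, 3, 3] sum 9 len 3
[3, 3, 6] sum 12 len 3
[7] sum 7 len 1
[7, 0] sum 7 len 2
[0, 9] sum 9 len 2
[8] sum 8 len 1
Longest length seen: 4.

4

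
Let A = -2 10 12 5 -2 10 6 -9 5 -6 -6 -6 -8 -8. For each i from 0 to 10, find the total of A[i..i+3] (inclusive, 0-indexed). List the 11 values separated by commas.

25, 25, 25, 19, 5, 12, -4, -16, -13, -26, -28

(-2, 10, 12, 5) → sum 25
(10, 12, 5, -2) → sum 25
(12, 5, -2, 10) → sum 25
(5, -2, 10, 6) → sum 19
(-2, 10, 6, -9) → sum 5
(10, 6, -9, 5) → sum 12
(6, -9, 5, -6) → sum -4
(-9, 5, -6, -6) → sum -16
(5, -6, -6, -6) → sum -13
(-6, -6, -6, -8) → sum -26
(-6, -6, -8, -8) → sum -28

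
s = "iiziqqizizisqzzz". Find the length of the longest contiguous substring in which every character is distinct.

4

[i] len 1
[i] len 1
[i, z] len 2
[z, i] len 2
[z, i, q] len 3
[q] len 1
[q, i] len 2
[q, i, z] len 3
[z, i] len 2
[i, z] len 2
[z, i] len 2
[z, i, s] len 3
[z, i, s, q] len 4
[i, s, q, z] len 4
[z] len 1
[z] len 1
Longest all-distinct length: 4.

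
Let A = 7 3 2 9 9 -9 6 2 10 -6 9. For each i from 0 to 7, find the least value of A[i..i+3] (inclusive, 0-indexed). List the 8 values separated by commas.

2, 2, -9, -9, -9, -9, -6, -6

7 3 2 9 → min 2
3 2 9 9 → min 2
2 9 9 -9 → min -9
9 9 -9 6 → min -9
9 -9 6 2 → min -9
-9 6 2 10 → min -9
6 2 10 -6 → min -6
2 10 -6 9 → min -6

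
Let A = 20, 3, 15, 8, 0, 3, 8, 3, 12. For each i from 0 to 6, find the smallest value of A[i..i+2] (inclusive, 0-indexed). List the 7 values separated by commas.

3, 3, 0, 0, 0, 3, 3

(20, 3, 15) → min 3
(3, 15, 8) → min 3
(15, 8, 0) → min 0
(8, 0, 3) → min 0
(0, 3, 8) → min 0
(3, 8, 3) → min 3
(8, 3, 12) → min 3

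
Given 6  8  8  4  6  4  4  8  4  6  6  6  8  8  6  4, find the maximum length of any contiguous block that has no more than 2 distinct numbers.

[6] 1 distinct, len 1
[6, 8] 2 distinct, len 2
[6, 8, 8] 2 distinct, len 3
[8, 8, 4] 2 distinct, len 3
[4, 6] 2 distinct, len 2
[4, 6, 4] 2 distinct, len 3
[4, 6, 4, 4] 2 distinct, len 4
[4, 4, 8] 2 distinct, len 3
[4, 4, 8, 4] 2 distinct, len 4
[4, 6] 2 distinct, len 2
[4, 6, 6] 2 distinct, len 3
[4, 6, 6, 6] 2 distinct, len 4
[6, 6, 6, 8] 2 distinct, len 4
[6, 6, 6, 8, 8] 2 distinct, len 5
[6, 6, 6, 8, 8, 6] 2 distinct, len 6
[6, 4] 2 distinct, len 2
Longest length with ≤2 distinct: 6.

6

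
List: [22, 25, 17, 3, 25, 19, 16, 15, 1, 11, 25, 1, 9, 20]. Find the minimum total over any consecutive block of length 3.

Window sums for each of the 12 positions:
(22, 25, 17) → sum 64
(25, 17, 3) → sum 45
(17, 3, 25) → sum 45
(3, 25, 19) → sum 47
(25, 19, 16) → sum 60
(19, 16, 15) → sum 50
(16, 15, 1) → sum 32
(15, 1, 11) → sum 27
(1, 11, 25) → sum 37
(11, 25, 1) → sum 37
(25, 1, 9) → sum 35
(1, 9, 20) → sum 30
Minimum of these is 27.

27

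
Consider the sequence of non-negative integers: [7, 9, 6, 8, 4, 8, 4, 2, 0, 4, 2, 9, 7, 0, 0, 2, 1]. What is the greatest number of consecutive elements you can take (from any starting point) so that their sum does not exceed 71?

16

→ 7: sum 7, len 1
→ 9: sum 16, len 2
→ 6: sum 22, len 3
→ 8: sum 30, len 4
→ 4: sum 34, len 5
→ 8: sum 42, len 6
→ 4: sum 46, len 7
→ 2: sum 48, len 8
→ 0: sum 48, len 9
→ 4: sum 52, len 10
→ 2: sum 54, len 11
→ 9: sum 63, len 12
→ 7: sum 70, len 13
→ 0: sum 70, len 14
→ 0: sum 70, len 15
→ 2 (dropped 7): sum 65, len 15
→ 1: sum 66, len 16
Longest length seen: 16.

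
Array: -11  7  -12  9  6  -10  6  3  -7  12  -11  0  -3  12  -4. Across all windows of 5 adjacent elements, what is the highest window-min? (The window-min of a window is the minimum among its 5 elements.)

[-11, 7, -12, 9, 6] → min -12
[7, -12, 9, 6, -10] → min -12
[-12, 9, 6, -10, 6] → min -12
[9, 6, -10, 6, 3] → min -10
[6, -10, 6, 3, -7] → min -10
[-10, 6, 3, -7, 12] → min -10
[6, 3, -7, 12, -11] → min -11
[3, -7, 12, -11, 0] → min -11
[-7, 12, -11, 0, -3] → min -11
[12, -11, 0, -3, 12] → min -11
[-11, 0, -3, 12, -4] → min -11
Highest of these is -10.

-10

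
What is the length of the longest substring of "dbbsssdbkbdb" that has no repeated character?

add d: [d] len 1
add b: [d, b] len 2
add b (repeat b, move left end past it): [b] len 1
add s: [b, s] len 2
add s (repeat s, move left end past it): [s] len 1
add s (repeat s, move left end past it): [s] len 1
add d: [s, d] len 2
add b: [s, d, b] len 3
add k: [s, d, b, k] len 4
add b (repeat b, move left end past it): [k, b] len 2
add d: [k, b, d] len 3
add b (repeat b, move left end past it): [d, b] len 2
Longest all-distinct length: 4.

4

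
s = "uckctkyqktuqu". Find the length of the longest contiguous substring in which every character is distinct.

add u: [u] len 1
add c: [u, c] len 2
add k: [u, c, k] len 3
add c (repeat c, move left end past it): [k, c] len 2
add t: [k, c, t] len 3
add k (repeat k, move left end past it): [c, t, k] len 3
add y: [c, t, k, y] len 4
add q: [c, t, k, y, q] len 5
add k (repeat k, move left end past it): [y, q, k] len 3
add t: [y, q, k, t] len 4
add u: [y, q, k, t, u] len 5
add q (repeat q, move left end past it): [k, t, u, q] len 4
add u (repeat u, move left end past it): [q, u] len 2
Longest all-distinct length: 5.

5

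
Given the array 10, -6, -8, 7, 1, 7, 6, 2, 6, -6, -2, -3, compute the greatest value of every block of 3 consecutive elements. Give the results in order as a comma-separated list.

10, 7, 7, 7, 7, 7, 6, 6, 6, -2

[10, -6, -8] → max 10
[-6, -8, 7] → max 7
[-8, 7, 1] → max 7
[7, 1, 7] → max 7
[1, 7, 6] → max 7
[7, 6, 2] → max 7
[6, 2, 6] → max 6
[2, 6, -6] → max 6
[6, -6, -2] → max 6
[-6, -2, -3] → max -2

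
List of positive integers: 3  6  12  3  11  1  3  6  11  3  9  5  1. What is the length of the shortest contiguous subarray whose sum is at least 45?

7

Extend right; whenever the sum reaches 45, record the length and shrink from the left:
add 3: running sum 3 < 45
add 6: running sum 9 < 45
add 12: running sum 21 < 45
add 3: running sum 24 < 45
add 11: running sum 35 < 45
add 1: running sum 36 < 45
add 3: running sum 39 < 45
end 7: [3, 6, 12, 3, 11, 1, 3, 6] sum 45, len 8
end 8: [12, 3, 11, 1, 3, 6, 11] sum 47, len 7
end 9: [12, 3, 11, 1, 3, 6, 11, 3] sum 50, len 8
end 10: [3, 11, 1, 3, 6, 11, 3, 9] sum 47, len 8
end 11: [11, 1, 3, 6, 11, 3, 9, 5] sum 49, len 8
end 12: [11, 1, 3, 6, 11, 3, 9, 5, 1] sum 50, len 9
Shortest qualifying length: 7.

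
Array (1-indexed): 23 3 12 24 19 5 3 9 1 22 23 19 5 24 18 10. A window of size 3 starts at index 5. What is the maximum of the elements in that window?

Elements at indices 5..7: 19, 5, 3
max(19, 5, 3) = 19

19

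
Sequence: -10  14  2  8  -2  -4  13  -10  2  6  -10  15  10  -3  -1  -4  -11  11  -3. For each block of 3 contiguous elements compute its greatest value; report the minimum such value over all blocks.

-10 14 2 → max 14
14 2 8 → max 14
2 8 -2 → max 8
8 -2 -4 → max 8
-2 -4 13 → max 13
-4 13 -10 → max 13
13 -10 2 → max 13
-10 2 6 → max 6
2 6 -10 → max 6
6 -10 15 → max 15
-10 15 10 → max 15
15 10 -3 → max 15
10 -3 -1 → max 10
-3 -1 -4 → max -1
-1 -4 -11 → max -1
-4 -11 11 → max 11
-11 11 -3 → max 11
Minimum of these is -1.

-1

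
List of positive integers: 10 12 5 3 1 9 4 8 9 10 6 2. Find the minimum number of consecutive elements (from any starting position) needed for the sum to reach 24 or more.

3

Extend right; whenever the sum reaches 24, record the length and shrink from the left:
add 10: running sum 10 < 24
add 12: running sum 22 < 24
add 5: shortest ending here [10, 12, 5] sum 27, len 3
add 3: shortest ending here [10, 12, 5, 3] sum 30, len 4
add 1: shortest ending here [10, 12, 5, 3, 1] sum 31, len 5
add 9: shortest ending here [12, 5, 3, 1, 9] sum 30, len 5
add 4: shortest ending here [12, 5, 3, 1, 9, 4] sum 34, len 6
add 8: shortest ending here [3, 1, 9, 4, 8] sum 25, len 5
add 9: shortest ending here [9, 4, 8, 9] sum 30, len 4
add 10: shortest ending here [8, 9, 10] sum 27, len 3
add 6: shortest ending here [9, 10, 6] sum 25, len 3
add 2: shortest ending here [9, 10, 6, 2] sum 27, len 4
Shortest qualifying length: 3.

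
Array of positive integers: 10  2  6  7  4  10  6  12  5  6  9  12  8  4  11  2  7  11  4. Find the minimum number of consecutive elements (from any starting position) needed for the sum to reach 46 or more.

add 10: running sum 10 < 46
add 2: running sum 12 < 46
add 6: running sum 18 < 46
add 7: running sum 25 < 46
add 4: running sum 29 < 46
add 10: running sum 39 < 46
add 6: running sum 45 < 46
end 7: [2, 6, 7, 4, 10, 6, 12] sum 47, len 7
end 8: [6, 7, 4, 10, 6, 12, 5] sum 50, len 7
end 9: [7, 4, 10, 6, 12, 5, 6] sum 50, len 7
end 10: [10, 6, 12, 5, 6, 9] sum 48, len 6
end 11: [6, 12, 5, 6, 9, 12] sum 50, len 6
end 12: [12, 5, 6, 9, 12, 8] sum 52, len 6
end 13: [12, 5, 6, 9, 12, 8, 4] sum 56, len 7
end 14: [6, 9, 12, 8, 4, 11] sum 50, len 6
end 15: [9, 12, 8, 4, 11, 2] sum 46, len 6
end 16: [9, 12, 8, 4, 11, 2, 7] sum 53, len 7
end 17: [12, 8, 4, 11, 2, 7, 11] sum 55, len 7
end 18: [8, 4, 11, 2, 7, 11, 4] sum 47, len 7
Shortest qualifying length: 6.

6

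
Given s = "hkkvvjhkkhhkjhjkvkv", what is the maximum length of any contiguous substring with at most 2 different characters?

6

[h] 1 distinct, len 1
[h, k] 2 distinct, len 2
[h, k, k] 2 distinct, len 3
[k, k, v] 2 distinct, len 3
[k, k, v, v] 2 distinct, len 4
[v, v, j] 2 distinct, len 3
[j, h] 2 distinct, len 2
[h, k] 2 distinct, len 2
[h, k, k] 2 distinct, len 3
[h, k, k, h] 2 distinct, len 4
[h, k, k, h, h] 2 distinct, len 5
[h, k, k, h, h, k] 2 distinct, len 6
[k, j] 2 distinct, len 2
[j, h] 2 distinct, len 2
[j, h, j] 2 distinct, len 3
[j, k] 2 distinct, len 2
[k, v] 2 distinct, len 2
[k, v, k] 2 distinct, len 3
[k, v, k, v] 2 distinct, len 4
Longest length with ≤2 distinct: 6.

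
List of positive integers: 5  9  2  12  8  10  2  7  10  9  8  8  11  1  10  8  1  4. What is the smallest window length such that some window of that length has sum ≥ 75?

10

add 5: running sum 5 < 75
add 9: running sum 14 < 75
add 2: running sum 16 < 75
add 12: running sum 28 < 75
add 8: running sum 36 < 75
add 10: running sum 46 < 75
add 2: running sum 48 < 75
add 7: running sum 55 < 75
add 10: running sum 65 < 75
add 9: running sum 74 < 75
add 8: shortest ending here [9, 2, 12, 8, 10, 2, 7, 10, 9, 8] sum 77, len 10
add 8: shortest ending here [2, 12, 8, 10, 2, 7, 10, 9, 8, 8] sum 76, len 10
add 11: shortest ending here [12, 8, 10, 2, 7, 10, 9, 8, 8, 11] sum 85, len 10
add 1: shortest ending here [12, 8, 10, 2, 7, 10, 9, 8, 8, 11, 1] sum 86, len 11
add 10: shortest ending here [10, 2, 7, 10, 9, 8, 8, 11, 1, 10] sum 76, len 10
add 8: shortest ending here [10, 2, 7, 10, 9, 8, 8, 11, 1, 10, 8] sum 84, len 11
add 1: shortest ending here [2, 7, 10, 9, 8, 8, 11, 1, 10, 8, 1] sum 75, len 11
add 4: shortest ending here [7, 10, 9, 8, 8, 11, 1, 10, 8, 1, 4] sum 77, len 11
Shortest qualifying length: 10.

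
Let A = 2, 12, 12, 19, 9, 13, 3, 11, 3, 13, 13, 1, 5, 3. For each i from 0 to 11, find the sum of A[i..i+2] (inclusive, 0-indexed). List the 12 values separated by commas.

26, 43, 40, 41, 25, 27, 17, 27, 29, 27, 19, 9

(2, 12, 12) → sum 26
(12, 12, 19) → sum 43
(12, 19, 9) → sum 40
(19, 9, 13) → sum 41
(9, 13, 3) → sum 25
(13, 3, 11) → sum 27
(3, 11, 3) → sum 17
(11, 3, 13) → sum 27
(3, 13, 13) → sum 29
(13, 13, 1) → sum 27
(13, 1, 5) → sum 19
(1, 5, 3) → sum 9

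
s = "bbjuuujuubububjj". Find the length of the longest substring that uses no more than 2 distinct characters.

7

add b: window [b] (1 distinct), len 1
add b: window [b, b] (1 distinct), len 2
add j: window [b, b, j] (2 distinct), len 3
add u: window [j, u] (2 distinct), len 2
add u: window [j, u, u] (2 distinct), len 3
add u: window [j, u, u, u] (2 distinct), len 4
add j: window [j, u, u, u, j] (2 distinct), len 5
add u: window [j, u, u, u, j, u] (2 distinct), len 6
add u: window [j, u, u, u, j, u, u] (2 distinct), len 7
add b: window [u, u, b] (2 distinct), len 3
add u: window [u, u, b, u] (2 distinct), len 4
add b: window [u, u, b, u, b] (2 distinct), len 5
add u: window [u, u, b, u, b, u] (2 distinct), len 6
add b: window [u, u, b, u, b, u, b] (2 distinct), len 7
add j: window [b, j] (2 distinct), len 2
add j: window [b, j, j] (2 distinct), len 3
Longest length with ≤2 distinct: 7.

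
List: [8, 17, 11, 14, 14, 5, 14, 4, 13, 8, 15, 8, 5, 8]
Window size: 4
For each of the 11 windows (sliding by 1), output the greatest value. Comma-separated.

17, 17, 14, 14, 14, 14, 14, 15, 15, 15, 15

Sliding a size-4 window across the 14 values:
8 17 11 14 → max 17
17 11 14 14 → max 17
11 14 14 5 → max 14
14 14 5 14 → max 14
14 5 14 4 → max 14
5 14 4 13 → max 14
14 4 13 8 → max 14
4 13 8 15 → max 15
13 8 15 8 → max 15
8 15 8 5 → max 15
15 8 5 8 → max 15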